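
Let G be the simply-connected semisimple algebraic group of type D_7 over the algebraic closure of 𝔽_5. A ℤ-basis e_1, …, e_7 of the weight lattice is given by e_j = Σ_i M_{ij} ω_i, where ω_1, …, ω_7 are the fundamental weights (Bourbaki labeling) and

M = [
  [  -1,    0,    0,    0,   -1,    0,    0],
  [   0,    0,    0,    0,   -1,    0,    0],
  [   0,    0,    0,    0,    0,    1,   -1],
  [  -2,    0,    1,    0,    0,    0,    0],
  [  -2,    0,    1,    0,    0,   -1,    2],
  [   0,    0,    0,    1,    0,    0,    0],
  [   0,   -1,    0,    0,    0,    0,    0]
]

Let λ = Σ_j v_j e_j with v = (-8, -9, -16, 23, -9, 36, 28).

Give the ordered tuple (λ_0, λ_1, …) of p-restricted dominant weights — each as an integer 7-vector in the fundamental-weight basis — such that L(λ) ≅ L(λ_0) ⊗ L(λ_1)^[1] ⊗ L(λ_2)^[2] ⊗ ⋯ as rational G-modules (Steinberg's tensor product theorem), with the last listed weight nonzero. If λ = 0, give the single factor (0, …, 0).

((2, 4, 3, 0, 0, 3, 4), (3, 1, 1, 0, 4, 4, 1))

Compute c_i = Σ_j M_{ij} v_j with v = (-8, -9, -16, 23, -9, 36, 28):
  c_1 = (-1)·(-8) + (0)·(-9) + (0)·(-16) + (0)·(23) + (-1)·(-9) + (0)·(36) + (0)·(28) = 17
  c_2 = (0)·(-8) + (0)·(-9) + (0)·(-16) + (0)·(23) + (-1)·(-9) + (0)·(36) + (0)·(28) = 9
  c_3 = (0)·(-8) + (0)·(-9) + (0)·(-16) + (0)·(23) + (0)·(-9) + (1)·(36) + (-1)·(28) = 8
  c_4 = (-2)·(-8) + (0)·(-9) + (1)·(-16) + (0)·(23) + (0)·(-9) + (0)·(36) + (0)·(28) = 0
  c_5 = (-2)·(-8) + (0)·(-9) + (1)·(-16) + (0)·(23) + (0)·(-9) + (-1)·(36) + (2)·(28) = 20
  c_6 = (0)·(-8) + (0)·(-9) + (0)·(-16) + (1)·(23) + (0)·(-9) + (0)·(36) + (0)·(28) = 23
  c_7 = (0)·(-8) + (-1)·(-9) + (0)·(-16) + (0)·(23) + (0)·(-9) + (0)·(36) + (0)·(28) = 9
Writing each c_i in base p = 5:
  c_1 = 17 = 2·5^0 + 3·5^1
  c_2 = 9 = 4·5^0 + 1·5^1
  c_3 = 8 = 3·5^0 + 1·5^1
  c_4 = 0
  c_5 = 20 = 0·5^0 + 4·5^1
  c_6 = 23 = 3·5^0 + 4·5^1
  c_7 = 9 = 4·5^0 + 1·5^1
λ_0 = (2, 4, 3, 0, 0, 3, 4)
λ_1 = (3, 1, 1, 0, 4, 4, 1)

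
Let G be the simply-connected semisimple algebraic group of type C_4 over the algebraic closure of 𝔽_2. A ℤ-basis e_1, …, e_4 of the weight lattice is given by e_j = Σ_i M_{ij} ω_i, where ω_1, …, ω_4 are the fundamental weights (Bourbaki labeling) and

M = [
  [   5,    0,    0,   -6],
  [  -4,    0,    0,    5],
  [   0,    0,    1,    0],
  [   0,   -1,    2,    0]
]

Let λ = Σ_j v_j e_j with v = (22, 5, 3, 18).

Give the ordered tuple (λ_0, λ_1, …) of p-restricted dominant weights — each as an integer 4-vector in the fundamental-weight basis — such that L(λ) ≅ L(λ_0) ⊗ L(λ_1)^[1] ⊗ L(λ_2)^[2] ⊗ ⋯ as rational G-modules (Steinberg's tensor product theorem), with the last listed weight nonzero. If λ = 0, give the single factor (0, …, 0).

((0, 0, 1, 1), (1, 1, 1, 0))

ω-coordinates c = M·v, v = (22, 5, 3, 18):
  c_1 = (5)·(22) + (0)·(5) + (0)·(3) + (-6)·(18) = 2
  c_2 = (-4)·(22) + (0)·(5) + (0)·(3) + (5)·(18) = 2
  c_3 = (0)·(22) + (0)·(5) + (1)·(3) + (0)·(18) = 3
  c_4 = (0)·(22) + (-1)·(5) + (2)·(3) + (0)·(18) = 1
Expand coordinatewise in base 2:
  c_1 = 2 = 0·2^0 + 1·2^1
  c_2 = 2 = 0·2^0 + 1·2^1
  c_3 = 3 = 1·2^0 + 1·2^1
  c_4 = 1 = 1·2^0
p-restricted factor λ_0 = (0, 0, 1, 1)
p-restricted factor λ_1 = (1, 1, 1, 0)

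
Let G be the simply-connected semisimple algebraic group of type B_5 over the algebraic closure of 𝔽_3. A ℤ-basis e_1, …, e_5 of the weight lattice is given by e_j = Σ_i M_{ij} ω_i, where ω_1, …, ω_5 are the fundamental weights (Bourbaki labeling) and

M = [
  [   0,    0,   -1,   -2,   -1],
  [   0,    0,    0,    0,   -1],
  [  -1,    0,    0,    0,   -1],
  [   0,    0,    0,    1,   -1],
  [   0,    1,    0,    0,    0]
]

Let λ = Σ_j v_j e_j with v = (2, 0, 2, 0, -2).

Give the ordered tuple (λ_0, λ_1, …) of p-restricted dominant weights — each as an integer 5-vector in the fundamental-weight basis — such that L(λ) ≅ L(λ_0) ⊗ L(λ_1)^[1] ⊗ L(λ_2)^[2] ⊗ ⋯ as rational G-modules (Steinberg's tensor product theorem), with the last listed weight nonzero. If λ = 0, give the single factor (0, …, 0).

((0, 2, 0, 2, 0),)

ω-coordinates c = M·v, v = (2, 0, 2, 0, -2):
  c_1 = 0*2 + 0*0 + -1*2 + -2*0 + -1*-2 = 0
  c_2 = 0*2 + 0*0 + 0*2 + 0*0 + -1*-2 = 2
  c_3 = -1*2 + 0*0 + 0*2 + 0*0 + -1*-2 = 0
  c_4 = 0*2 + 0*0 + 0*2 + 1*0 + -1*-2 = 2
  c_5 = 0*2 + 1*0 + 0*2 + 0*0 + 0*-2 = 0
Expand coordinatewise in base 3:
  c_1 = 0
  c_2 = 2 = 2·3^0
  c_3 = 0
  c_4 = 2 = 2·3^0
  c_5 = 0
p-restricted factor λ_0 = (0, 2, 0, 2, 0)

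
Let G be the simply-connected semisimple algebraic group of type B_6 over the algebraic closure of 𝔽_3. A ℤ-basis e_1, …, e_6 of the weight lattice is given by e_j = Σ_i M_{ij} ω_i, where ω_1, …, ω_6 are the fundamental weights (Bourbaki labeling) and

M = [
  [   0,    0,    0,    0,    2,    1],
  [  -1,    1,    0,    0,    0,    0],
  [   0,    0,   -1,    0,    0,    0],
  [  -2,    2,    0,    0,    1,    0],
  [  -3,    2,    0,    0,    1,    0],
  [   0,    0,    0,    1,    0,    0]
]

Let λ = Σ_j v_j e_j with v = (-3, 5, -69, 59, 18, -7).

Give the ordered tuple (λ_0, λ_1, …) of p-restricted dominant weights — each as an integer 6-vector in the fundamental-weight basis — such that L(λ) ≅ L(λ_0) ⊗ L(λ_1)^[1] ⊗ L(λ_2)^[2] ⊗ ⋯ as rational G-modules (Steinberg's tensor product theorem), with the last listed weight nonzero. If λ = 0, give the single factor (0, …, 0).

((2, 2, 0, 1, 1, 2), (0, 2, 2, 2, 0, 1), (0, 0, 1, 0, 1, 0), (1, 0, 2, 1, 1, 2))

ω-coordinates c = M·v, v = (-3, 5, -69, 59, 18, -7):
  c_1 = (0)·(-3) + (0)·(5) + (0)·(-69) + (0)·(59) + (2)·(18) + (1)·(-7) = 29
  c_2 = (-1)·(-3) + (1)·(5) + (0)·(-69) + (0)·(59) + (0)·(18) + (0)·(-7) = 8
  c_3 = (0)·(-3) + (0)·(5) + (-1)·(-69) + (0)·(59) + (0)·(18) + (0)·(-7) = 69
  c_4 = (-2)·(-3) + (2)·(5) + (0)·(-69) + (0)·(59) + (1)·(18) + (0)·(-7) = 34
  c_5 = (-3)·(-3) + (2)·(5) + (0)·(-69) + (0)·(59) + (1)·(18) + (0)·(-7) = 37
  c_6 = (0)·(-3) + (0)·(5) + (0)·(-69) + (1)·(59) + (0)·(18) + (0)·(-7) = 59
p = 3; digits c_i = Σ_j d_{ij}·3^j, 0 ≤ d_{ij} < 3:
  c_1 = 29 = 2·3^0 + 0·3^1 + 0·3^2 + 1·3^3
  c_2 = 8 = 2·3^0 + 2·3^1
  c_3 = 69 = 0·3^0 + 2·3^1 + 1·3^2 + 2·3^3
  c_4 = 34 = 1·3^0 + 2·3^1 + 0·3^2 + 1·3^3
  c_5 = 37 = 1·3^0 + 0·3^1 + 1·3^2 + 1·3^3
  c_6 = 59 = 2·3^0 + 1·3^1 + 0·3^2 + 2·3^3
p-restricted factor λ_0 = (2, 2, 0, 1, 1, 2)
p-restricted factor λ_1 = (0, 2, 2, 2, 0, 1)
p-restricted factor λ_2 = (0, 0, 1, 0, 1, 0)
p-restricted factor λ_3 = (1, 0, 2, 1, 1, 2)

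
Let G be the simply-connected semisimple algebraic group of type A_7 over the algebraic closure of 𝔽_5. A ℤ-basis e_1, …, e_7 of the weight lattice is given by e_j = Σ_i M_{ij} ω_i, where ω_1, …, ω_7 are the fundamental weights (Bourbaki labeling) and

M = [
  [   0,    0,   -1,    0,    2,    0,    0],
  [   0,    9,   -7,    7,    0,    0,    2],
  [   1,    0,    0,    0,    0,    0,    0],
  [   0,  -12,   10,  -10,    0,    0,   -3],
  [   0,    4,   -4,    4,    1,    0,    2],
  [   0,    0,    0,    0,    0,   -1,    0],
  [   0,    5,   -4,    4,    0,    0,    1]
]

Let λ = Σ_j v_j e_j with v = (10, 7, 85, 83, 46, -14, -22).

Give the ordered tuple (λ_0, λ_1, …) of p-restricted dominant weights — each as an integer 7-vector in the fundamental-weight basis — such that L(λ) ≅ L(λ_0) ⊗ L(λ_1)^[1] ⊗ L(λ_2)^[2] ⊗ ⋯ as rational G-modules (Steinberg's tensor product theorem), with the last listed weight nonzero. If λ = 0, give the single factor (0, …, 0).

In the fundamental-weight basis, λ has coordinates c = M·v (v = (10, 7, 85, 83, 46, -14, -22)):
  c_1 = 0*10 + 0*7 + -1*85 + 0*83 + 2*46 + 0*-14 + 0*-22 = 7
  c_2 = 0*10 + 9*7 + -7*85 + 7*83 + 0*46 + 0*-14 + 2*-22 = 5
  c_3 = 1*10 + 0*7 + 0*85 + 0*83 + 0*46 + 0*-14 + 0*-22 = 10
  c_4 = 0*10 + -12*7 + 10*85 + -10*83 + 0*46 + 0*-14 + -3*-22 = 2
  c_5 = 0*10 + 4*7 + -4*85 + 4*83 + 1*46 + 0*-14 + 2*-22 = 22
  c_6 = 0*10 + 0*7 + 0*85 + 0*83 + 0*46 + -1*-14 + 0*-22 = 14
  c_7 = 0*10 + 5*7 + -4*85 + 4*83 + 0*46 + 0*-14 + 1*-22 = 5
Base-5 expansion of each c_i:
  c_1 = 7 = 2·5^0 + 1·5^1
  c_2 = 5 = 0·5^0 + 1·5^1
  c_3 = 10 = 0·5^0 + 2·5^1
  c_4 = 2 = 2·5^0
  c_5 = 22 = 2·5^0 + 4·5^1
  c_6 = 14 = 4·5^0 + 2·5^1
  c_7 = 5 = 0·5^0 + 1·5^1
p-restricted factor λ_0 = (2, 0, 0, 2, 2, 4, 0)
p-restricted factor λ_1 = (1, 1, 2, 0, 4, 2, 1)

((2, 0, 0, 2, 2, 4, 0), (1, 1, 2, 0, 4, 2, 1))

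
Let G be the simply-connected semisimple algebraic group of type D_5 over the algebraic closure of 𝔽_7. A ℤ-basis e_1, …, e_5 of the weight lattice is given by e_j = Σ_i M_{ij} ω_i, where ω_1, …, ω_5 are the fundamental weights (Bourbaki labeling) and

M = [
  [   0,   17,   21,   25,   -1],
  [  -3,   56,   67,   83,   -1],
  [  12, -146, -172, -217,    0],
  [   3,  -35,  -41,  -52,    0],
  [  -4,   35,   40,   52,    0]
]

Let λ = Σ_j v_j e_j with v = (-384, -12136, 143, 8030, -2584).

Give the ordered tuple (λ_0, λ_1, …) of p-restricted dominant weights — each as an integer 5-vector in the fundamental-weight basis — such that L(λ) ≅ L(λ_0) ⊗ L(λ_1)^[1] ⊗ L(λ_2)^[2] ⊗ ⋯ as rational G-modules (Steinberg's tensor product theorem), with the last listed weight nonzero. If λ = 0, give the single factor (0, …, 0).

Compute c_i = Σ_j M_{ij} v_j with v = (-384, -12136, 143, 8030, -2584):
  c_1 = 0*-384 + 17*-12136 + 21*143 + 25*8030 + -1*-2584 = 25
  c_2 = -3*-384 + 56*-12136 + 67*143 + 83*8030 + -1*-2584 = 191
  c_3 = 12*-384 + -146*-12136 + -172*143 + -217*8030 + 0*-2584 = 142
  c_4 = 3*-384 + -35*-12136 + -41*143 + -52*8030 + 0*-2584 = 185
  c_5 = -4*-384 + 35*-12136 + 40*143 + 52*8030 + 0*-2584 = 56
Writing each c_i in base p = 7:
  c_1 = 25 = 4·7^0 + 3·7^1
  c_2 = 191 = 2·7^0 + 6·7^1 + 3·7^2
  c_3 = 142 = 2·7^0 + 6·7^1 + 2·7^2
  c_4 = 185 = 3·7^0 + 5·7^1 + 3·7^2
  c_5 = 56 = 0·7^0 + 1·7^1 + 1·7^2
p-restricted factor λ_0 = (4, 2, 2, 3, 0)
p-restricted factor λ_1 = (3, 6, 6, 5, 1)
p-restricted factor λ_2 = (0, 3, 2, 3, 1)

((4, 2, 2, 3, 0), (3, 6, 6, 5, 1), (0, 3, 2, 3, 1))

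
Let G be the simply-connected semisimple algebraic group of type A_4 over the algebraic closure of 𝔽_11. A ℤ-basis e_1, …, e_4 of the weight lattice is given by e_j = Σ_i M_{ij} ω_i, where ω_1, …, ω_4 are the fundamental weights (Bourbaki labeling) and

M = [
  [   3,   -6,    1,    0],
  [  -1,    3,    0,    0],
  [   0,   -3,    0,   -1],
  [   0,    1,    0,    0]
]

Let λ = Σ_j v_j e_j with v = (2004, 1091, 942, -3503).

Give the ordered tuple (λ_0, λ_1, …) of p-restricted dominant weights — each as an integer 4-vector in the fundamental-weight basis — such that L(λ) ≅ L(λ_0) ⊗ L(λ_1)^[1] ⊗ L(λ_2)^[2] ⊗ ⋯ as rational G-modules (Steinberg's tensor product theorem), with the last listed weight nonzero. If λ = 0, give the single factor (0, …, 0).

Compute c_i = Σ_j M_{ij} v_j with v = (2004, 1091, 942, -3503):
  c_1 = 3·2004 + (-6)·(1091) + 1·942 + (0)·(-3503) = 408
  c_2 = (-1)·(2004) + 3·1091 + 0·942 + (0)·(-3503) = 1269
  c_3 = 0·2004 + (-3)·(1091) + 0·942 + (-1)·(-3503) = 230
  c_4 = 0·2004 + 1·1091 + 0·942 + (0)·(-3503) = 1091
Base-11 expansion of each c_i:
  c_1 = 408 = 1·11^0 + 4·11^1 + 3·11^2
  c_2 = 1269 = 4·11^0 + 5·11^1 + 10·11^2
  c_3 = 230 = 10·11^0 + 9·11^1 + 1·11^2
  c_4 = 1091 = 2·11^0 + 0·11^1 + 9·11^2
λ_0 = (1, 4, 10, 2)
λ_1 = (4, 5, 9, 0)
λ_2 = (3, 10, 1, 9)

((1, 4, 10, 2), (4, 5, 9, 0), (3, 10, 1, 9))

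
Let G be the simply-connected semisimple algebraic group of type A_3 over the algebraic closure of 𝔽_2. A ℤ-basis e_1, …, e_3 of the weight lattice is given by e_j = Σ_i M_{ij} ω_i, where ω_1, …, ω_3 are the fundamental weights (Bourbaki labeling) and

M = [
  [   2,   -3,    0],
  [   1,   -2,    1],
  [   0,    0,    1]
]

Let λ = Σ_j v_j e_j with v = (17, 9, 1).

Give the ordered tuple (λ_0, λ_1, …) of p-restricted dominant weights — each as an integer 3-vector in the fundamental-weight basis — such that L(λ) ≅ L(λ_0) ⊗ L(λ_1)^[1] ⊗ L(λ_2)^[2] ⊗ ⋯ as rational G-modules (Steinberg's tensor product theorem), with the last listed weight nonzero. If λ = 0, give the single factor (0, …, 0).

Compute c_i = Σ_j M_{ij} v_j with v = (17, 9, 1):
  c_1 = 2*17 + -3*9 + 0*1 = 7
  c_2 = 1*17 + -2*9 + 1*1 = 0
  c_3 = 0*17 + 0*9 + 1*1 = 1
p = 2; digits c_i = Σ_j d_{ij}·2^j, 0 ≤ d_{ij} < 2:
  c_1 = 7 = 1·2^0 + 1·2^1 + 1·2^2
  c_2 = 0
  c_3 = 1 = 1·2^0
λ_0 = (1, 0, 1)
λ_1 = (1, 0, 0)
λ_2 = (1, 0, 0)

((1, 0, 1), (1, 0, 0), (1, 0, 0))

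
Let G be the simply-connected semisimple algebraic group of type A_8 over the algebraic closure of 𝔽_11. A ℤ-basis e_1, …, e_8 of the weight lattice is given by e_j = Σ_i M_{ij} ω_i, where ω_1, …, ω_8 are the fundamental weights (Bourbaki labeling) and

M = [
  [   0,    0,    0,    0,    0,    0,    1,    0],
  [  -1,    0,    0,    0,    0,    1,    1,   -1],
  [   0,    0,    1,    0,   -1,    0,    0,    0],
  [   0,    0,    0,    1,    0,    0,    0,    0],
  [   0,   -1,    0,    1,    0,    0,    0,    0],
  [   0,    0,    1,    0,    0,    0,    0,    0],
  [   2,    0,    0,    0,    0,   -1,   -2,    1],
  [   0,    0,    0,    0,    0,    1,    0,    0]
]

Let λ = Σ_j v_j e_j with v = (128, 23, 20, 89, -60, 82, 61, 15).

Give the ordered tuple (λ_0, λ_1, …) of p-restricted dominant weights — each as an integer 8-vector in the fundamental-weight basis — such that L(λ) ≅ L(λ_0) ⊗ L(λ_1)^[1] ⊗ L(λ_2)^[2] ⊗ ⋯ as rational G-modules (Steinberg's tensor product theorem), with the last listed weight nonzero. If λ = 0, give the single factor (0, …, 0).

ω-coordinates c = M·v, v = (128, 23, 20, 89, -60, 82, 61, 15):
  c_1 = 0*128 + 0*23 + 0*20 + 0*89 + 0*-60 + 0*82 + 1*61 + 0*15 = 61
  c_2 = -1*128 + 0*23 + 0*20 + 0*89 + 0*-60 + 1*82 + 1*61 + -1*15 = 0
  c_3 = 0*128 + 0*23 + 1*20 + 0*89 + -1*-60 + 0*82 + 0*61 + 0*15 = 80
  c_4 = 0*128 + 0*23 + 0*20 + 1*89 + 0*-60 + 0*82 + 0*61 + 0*15 = 89
  c_5 = 0*128 + -1*23 + 0*20 + 1*89 + 0*-60 + 0*82 + 0*61 + 0*15 = 66
  c_6 = 0*128 + 0*23 + 1*20 + 0*89 + 0*-60 + 0*82 + 0*61 + 0*15 = 20
  c_7 = 2*128 + 0*23 + 0*20 + 0*89 + 0*-60 + -1*82 + -2*61 + 1*15 = 67
  c_8 = 0*128 + 0*23 + 0*20 + 0*89 + 0*-60 + 1*82 + 0*61 + 0*15 = 82
p = 11; digits c_i = Σ_j d_{ij}·11^j, 0 ≤ d_{ij} < 11:
  c_1 = 61 = 6·11^0 + 5·11^1
  c_2 = 0
  c_3 = 80 = 3·11^0 + 7·11^1
  c_4 = 89 = 1·11^0 + 8·11^1
  c_5 = 66 = 0·11^0 + 6·11^1
  c_6 = 20 = 9·11^0 + 1·11^1
  c_7 = 67 = 1·11^0 + 6·11^1
  c_8 = 82 = 5·11^0 + 7·11^1
λ_0 = (6, 0, 3, 1, 0, 9, 1, 5)
λ_1 = (5, 0, 7, 8, 6, 1, 6, 7)

((6, 0, 3, 1, 0, 9, 1, 5), (5, 0, 7, 8, 6, 1, 6, 7))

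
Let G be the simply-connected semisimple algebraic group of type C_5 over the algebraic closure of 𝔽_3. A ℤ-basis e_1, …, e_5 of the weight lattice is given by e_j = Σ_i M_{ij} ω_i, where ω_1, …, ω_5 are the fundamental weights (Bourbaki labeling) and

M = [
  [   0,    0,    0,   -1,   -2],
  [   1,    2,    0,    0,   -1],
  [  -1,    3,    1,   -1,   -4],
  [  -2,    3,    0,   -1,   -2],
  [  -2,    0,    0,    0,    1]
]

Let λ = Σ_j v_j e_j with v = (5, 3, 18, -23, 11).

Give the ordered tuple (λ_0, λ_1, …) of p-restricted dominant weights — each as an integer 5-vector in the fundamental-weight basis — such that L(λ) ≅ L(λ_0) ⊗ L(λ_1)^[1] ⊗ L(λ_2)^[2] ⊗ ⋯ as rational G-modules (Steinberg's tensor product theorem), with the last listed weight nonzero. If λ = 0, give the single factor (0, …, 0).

((1, 0, 1, 0, 1),)

ω-coordinates c = M·v, v = (5, 3, 18, -23, 11):
  c_1 = 0·5 + 0·3 + 0·18 + (-1)·(-23) + (-2)·(11) = 1
  c_2 = 1·5 + 2·3 + 0·18 + (0)·(-23) + (-1)·(11) = 0
  c_3 = (-1)·(5) + 3·3 + 1·18 + (-1)·(-23) + (-4)·(11) = 1
  c_4 = (-2)·(5) + 3·3 + 0·18 + (-1)·(-23) + (-2)·(11) = 0
  c_5 = (-2)·(5) + 0·3 + 0·18 + (0)·(-23) + 1·11 = 1
Writing each c_i in base p = 3:
  c_1 = 1 = 1·3^0
  c_2 = 0
  c_3 = 1 = 1·3^0
  c_4 = 0
  c_5 = 1 = 1·3^0
p-restricted factor λ_0 = (1, 0, 1, 0, 1)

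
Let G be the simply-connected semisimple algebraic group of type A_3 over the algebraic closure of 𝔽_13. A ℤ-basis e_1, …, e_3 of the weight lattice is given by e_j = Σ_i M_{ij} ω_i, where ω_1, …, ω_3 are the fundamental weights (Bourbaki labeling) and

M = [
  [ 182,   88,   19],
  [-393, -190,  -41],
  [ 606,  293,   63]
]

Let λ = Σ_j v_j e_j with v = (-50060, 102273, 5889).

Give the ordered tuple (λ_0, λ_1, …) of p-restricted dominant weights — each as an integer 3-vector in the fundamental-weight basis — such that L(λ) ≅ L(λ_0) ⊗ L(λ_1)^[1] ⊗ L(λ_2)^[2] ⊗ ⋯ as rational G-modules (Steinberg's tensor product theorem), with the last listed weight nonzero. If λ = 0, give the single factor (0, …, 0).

ω-coordinates c = M·v, v = (-50060, 102273, 5889):
  c_1 = (182)·(-50060) + (88)·(102273) + (19)·(5889) = 995
  c_2 = (-393)·(-50060) + (-190)·(102273) + (-41)·(5889) = 261
  c_3 = (606)·(-50060) + (293)·(102273) + (63)·(5889) = 636
Expand coordinatewise in base 13:
  c_1 = 995 = 7·13^0 + 11·13^1 + 5·13^2
  c_2 = 261 = 1·13^0 + 7·13^1 + 1·13^2
  c_3 = 636 = 12·13^0 + 9·13^1 + 3·13^2
Factor λ_0 = (7, 1, 12)
Factor λ_1 = (11, 7, 9)
Factor λ_2 = (5, 1, 3)

((7, 1, 12), (11, 7, 9), (5, 1, 3))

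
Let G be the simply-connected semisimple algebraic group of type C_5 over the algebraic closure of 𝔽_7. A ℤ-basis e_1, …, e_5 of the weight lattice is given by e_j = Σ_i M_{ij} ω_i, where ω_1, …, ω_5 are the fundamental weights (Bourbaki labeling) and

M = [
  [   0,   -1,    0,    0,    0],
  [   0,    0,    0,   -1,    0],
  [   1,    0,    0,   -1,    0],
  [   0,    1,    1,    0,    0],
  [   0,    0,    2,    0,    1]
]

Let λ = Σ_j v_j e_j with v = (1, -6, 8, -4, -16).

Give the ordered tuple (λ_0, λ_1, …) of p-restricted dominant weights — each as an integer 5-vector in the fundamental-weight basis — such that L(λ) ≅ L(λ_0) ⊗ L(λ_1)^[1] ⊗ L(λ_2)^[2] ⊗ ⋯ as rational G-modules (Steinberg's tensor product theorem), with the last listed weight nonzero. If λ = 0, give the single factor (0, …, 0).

Converting to the ω-basis (c_i = row i of M dotted with v = (1, -6, 8, -4, -16)):
  c_1 = 0·1 + (-1)·(-6) + 0·8 + (0)·(-4) + (0)·(-16) = 6
  c_2 = 0·1 + (0)·(-6) + 0·8 + (-1)·(-4) + (0)·(-16) = 4
  c_3 = 1·1 + (0)·(-6) + 0·8 + (-1)·(-4) + (0)·(-16) = 5
  c_4 = 0·1 + (1)·(-6) + 1·8 + (0)·(-4) + (0)·(-16) = 2
  c_5 = 0·1 + (0)·(-6) + 2·8 + (0)·(-4) + (1)·(-16) = 0
Expand coordinatewise in base 7:
  c_1 = 6 = 6·7^0
  c_2 = 4 = 4·7^0
  c_3 = 5 = 5·7^0
  c_4 = 2 = 2·7^0
  c_5 = 0
Factor λ_0 = (6, 4, 5, 2, 0)

((6, 4, 5, 2, 0),)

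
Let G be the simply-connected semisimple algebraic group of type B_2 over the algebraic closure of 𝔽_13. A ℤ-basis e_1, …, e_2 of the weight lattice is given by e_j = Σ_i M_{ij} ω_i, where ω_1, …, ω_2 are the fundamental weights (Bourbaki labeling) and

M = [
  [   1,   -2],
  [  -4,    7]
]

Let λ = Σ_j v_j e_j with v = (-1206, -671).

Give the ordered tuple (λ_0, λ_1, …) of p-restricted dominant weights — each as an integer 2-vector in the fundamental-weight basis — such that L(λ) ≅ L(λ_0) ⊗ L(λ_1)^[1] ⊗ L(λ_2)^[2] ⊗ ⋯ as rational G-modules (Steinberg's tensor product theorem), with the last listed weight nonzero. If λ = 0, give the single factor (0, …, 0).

((6, 10), (10, 9))

Compute c_i = Σ_j M_{ij} v_j with v = (-1206, -671):
  c_1 = (1)·(-1206) + (-2)·(-671) = 136
  c_2 = (-4)·(-1206) + (7)·(-671) = 127
Base-13 expansion of each c_i:
  c_1 = 136 = 6·13^0 + 10·13^1
  c_2 = 127 = 10·13^0 + 9·13^1
p-restricted factor λ_0 = (6, 10)
p-restricted factor λ_1 = (10, 9)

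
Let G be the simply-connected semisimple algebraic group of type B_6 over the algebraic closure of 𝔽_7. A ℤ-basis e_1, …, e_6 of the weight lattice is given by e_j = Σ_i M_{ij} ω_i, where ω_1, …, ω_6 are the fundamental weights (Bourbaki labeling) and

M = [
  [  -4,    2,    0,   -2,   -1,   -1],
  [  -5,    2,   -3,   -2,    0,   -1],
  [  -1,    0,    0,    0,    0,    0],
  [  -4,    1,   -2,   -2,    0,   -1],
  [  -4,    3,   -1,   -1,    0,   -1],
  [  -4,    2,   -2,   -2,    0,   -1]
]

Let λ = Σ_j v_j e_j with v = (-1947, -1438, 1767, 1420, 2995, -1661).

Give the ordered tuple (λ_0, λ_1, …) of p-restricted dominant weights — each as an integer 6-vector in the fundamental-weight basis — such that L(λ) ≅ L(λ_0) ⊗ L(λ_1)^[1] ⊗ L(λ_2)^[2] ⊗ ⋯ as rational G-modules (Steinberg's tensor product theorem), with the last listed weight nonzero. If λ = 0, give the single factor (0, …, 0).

In the fundamental-weight basis, λ has coordinates c = M·v (v = (-1947, -1438, 1767, 1420, 2995, -1661)):
  c_1 = (-4)·(-1947) + (2)·(-1438) + (0)·(1767) + (-2)·(1420) + (-1)·(2995) + (-1)·(-1661) = 738
  c_2 = (-5)·(-1947) + (2)·(-1438) + (-3)·(1767) + (-2)·(1420) + (0)·(2995) + (-1)·(-1661) = 379
  c_3 = (-1)·(-1947) + (0)·(-1438) + (0)·(1767) + (0)·(1420) + (0)·(2995) + (0)·(-1661) = 1947
  c_4 = (-4)·(-1947) + (1)·(-1438) + (-2)·(1767) + (-2)·(1420) + (0)·(2995) + (-1)·(-1661) = 1637
  c_5 = (-4)·(-1947) + (3)·(-1438) + (-1)·(1767) + (-1)·(1420) + (0)·(2995) + (-1)·(-1661) = 1948
  c_6 = (-4)·(-1947) + (2)·(-1438) + (-2)·(1767) + (-2)·(1420) + (0)·(2995) + (-1)·(-1661) = 199
Expand coordinatewise in base 7:
  c_1 = 738 = 3·7^0 + 0·7^1 + 1·7^2 + 2·7^3
  c_2 = 379 = 1·7^0 + 5·7^1 + 0·7^2 + 1·7^3
  c_3 = 1947 = 1·7^0 + 5·7^1 + 4·7^2 + 5·7^3
  c_4 = 1637 = 6·7^0 + 2·7^1 + 5·7^2 + 4·7^3
  c_5 = 1948 = 2·7^0 + 5·7^1 + 4·7^2 + 5·7^3
  c_6 = 199 = 3·7^0 + 0·7^1 + 4·7^2
p-restricted factor λ_0 = (3, 1, 1, 6, 2, 3)
p-restricted factor λ_1 = (0, 5, 5, 2, 5, 0)
p-restricted factor λ_2 = (1, 0, 4, 5, 4, 4)
p-restricted factor λ_3 = (2, 1, 5, 4, 5, 0)

((3, 1, 1, 6, 2, 3), (0, 5, 5, 2, 5, 0), (1, 0, 4, 5, 4, 4), (2, 1, 5, 4, 5, 0))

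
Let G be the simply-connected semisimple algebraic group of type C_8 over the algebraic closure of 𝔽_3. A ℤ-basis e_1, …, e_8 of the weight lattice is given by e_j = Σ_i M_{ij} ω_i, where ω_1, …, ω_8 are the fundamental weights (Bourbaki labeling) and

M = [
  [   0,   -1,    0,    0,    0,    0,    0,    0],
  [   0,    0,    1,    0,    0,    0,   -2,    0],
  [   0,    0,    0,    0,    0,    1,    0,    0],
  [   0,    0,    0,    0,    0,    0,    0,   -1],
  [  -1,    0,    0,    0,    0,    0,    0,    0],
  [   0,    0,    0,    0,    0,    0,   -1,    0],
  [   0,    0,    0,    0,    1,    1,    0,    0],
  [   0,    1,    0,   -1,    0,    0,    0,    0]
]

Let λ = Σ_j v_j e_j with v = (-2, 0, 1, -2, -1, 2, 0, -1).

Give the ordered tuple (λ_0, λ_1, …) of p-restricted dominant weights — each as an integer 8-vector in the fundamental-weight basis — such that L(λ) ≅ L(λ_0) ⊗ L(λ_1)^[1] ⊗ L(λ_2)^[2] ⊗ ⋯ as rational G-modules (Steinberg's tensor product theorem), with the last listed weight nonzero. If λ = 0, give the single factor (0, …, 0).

Change of basis e → ω: c = M·v where v = (-2, 0, 1, -2, -1, 2, 0, -1):
  c_1 = 0*-2 + -1*0 + 0*1 + 0*-2 + 0*-1 + 0*2 + 0*0 + 0*-1 = 0
  c_2 = 0*-2 + 0*0 + 1*1 + 0*-2 + 0*-1 + 0*2 + -2*0 + 0*-1 = 1
  c_3 = 0*-2 + 0*0 + 0*1 + 0*-2 + 0*-1 + 1*2 + 0*0 + 0*-1 = 2
  c_4 = 0*-2 + 0*0 + 0*1 + 0*-2 + 0*-1 + 0*2 + 0*0 + -1*-1 = 1
  c_5 = -1*-2 + 0*0 + 0*1 + 0*-2 + 0*-1 + 0*2 + 0*0 + 0*-1 = 2
  c_6 = 0*-2 + 0*0 + 0*1 + 0*-2 + 0*-1 + 0*2 + -1*0 + 0*-1 = 0
  c_7 = 0*-2 + 0*0 + 0*1 + 0*-2 + 1*-1 + 1*2 + 0*0 + 0*-1 = 1
  c_8 = 0*-2 + 1*0 + 0*1 + -1*-2 + 0*-1 + 0*2 + 0*0 + 0*-1 = 2
p = 3; digits c_i = Σ_j d_{ij}·3^j, 0 ≤ d_{ij} < 3:
  c_1 = 0
  c_2 = 1 = 1·3^0
  c_3 = 2 = 2·3^0
  c_4 = 1 = 1·3^0
  c_5 = 2 = 2·3^0
  c_6 = 0
  c_7 = 1 = 1·3^0
  c_8 = 2 = 2·3^0
Factor λ_0 = (0, 1, 2, 1, 2, 0, 1, 2)

((0, 1, 2, 1, 2, 0, 1, 2),)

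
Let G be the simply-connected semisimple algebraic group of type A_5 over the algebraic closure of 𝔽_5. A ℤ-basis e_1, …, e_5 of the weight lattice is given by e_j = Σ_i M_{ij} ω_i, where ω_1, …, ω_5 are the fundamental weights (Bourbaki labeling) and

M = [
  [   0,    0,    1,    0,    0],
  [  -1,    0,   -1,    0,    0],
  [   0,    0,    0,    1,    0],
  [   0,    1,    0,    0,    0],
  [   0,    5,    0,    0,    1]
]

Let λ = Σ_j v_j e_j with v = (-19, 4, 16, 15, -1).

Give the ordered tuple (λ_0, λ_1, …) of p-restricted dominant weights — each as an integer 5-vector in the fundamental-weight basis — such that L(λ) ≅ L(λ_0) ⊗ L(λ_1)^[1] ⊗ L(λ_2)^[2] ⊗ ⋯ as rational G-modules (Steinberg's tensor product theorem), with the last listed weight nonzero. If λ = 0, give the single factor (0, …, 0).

((1, 3, 0, 4, 4), (3, 0, 3, 0, 3))

Converting to the ω-basis (c_i = row i of M dotted with v = (-19, 4, 16, 15, -1)):
  c_1 = (0)·(-19) + 0·4 + 1·16 + 0·15 + (0)·(-1) = 16
  c_2 = (-1)·(-19) + 0·4 + (-1)·(16) + 0·15 + (0)·(-1) = 3
  c_3 = (0)·(-19) + 0·4 + 0·16 + 1·15 + (0)·(-1) = 15
  c_4 = (0)·(-19) + 1·4 + 0·16 + 0·15 + (0)·(-1) = 4
  c_5 = (0)·(-19) + 5·4 + 0·16 + 0·15 + (1)·(-1) = 19
p = 5; digits c_i = Σ_j d_{ij}·5^j, 0 ≤ d_{ij} < 5:
  c_1 = 16 = 1·5^0 + 3·5^1
  c_2 = 3 = 3·5^0
  c_3 = 15 = 0·5^0 + 3·5^1
  c_4 = 4 = 4·5^0
  c_5 = 19 = 4·5^0 + 3·5^1
Factor λ_0 = (1, 3, 0, 4, 4)
Factor λ_1 = (3, 0, 3, 0, 3)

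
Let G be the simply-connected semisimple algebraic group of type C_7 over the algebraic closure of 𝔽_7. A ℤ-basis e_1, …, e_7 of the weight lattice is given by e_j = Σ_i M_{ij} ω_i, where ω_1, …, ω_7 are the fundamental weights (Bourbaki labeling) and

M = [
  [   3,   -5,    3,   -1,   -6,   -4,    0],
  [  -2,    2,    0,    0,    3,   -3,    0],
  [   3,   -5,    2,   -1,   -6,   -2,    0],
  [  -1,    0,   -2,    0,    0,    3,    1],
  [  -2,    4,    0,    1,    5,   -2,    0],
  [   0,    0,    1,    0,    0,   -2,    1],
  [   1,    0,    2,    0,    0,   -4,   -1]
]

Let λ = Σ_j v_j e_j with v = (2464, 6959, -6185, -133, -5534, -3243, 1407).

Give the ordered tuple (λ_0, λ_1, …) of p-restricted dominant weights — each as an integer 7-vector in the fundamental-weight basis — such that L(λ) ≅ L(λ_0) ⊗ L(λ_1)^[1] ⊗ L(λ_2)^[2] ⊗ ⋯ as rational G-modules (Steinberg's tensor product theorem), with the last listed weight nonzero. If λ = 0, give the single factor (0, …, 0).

Compute c_i = Σ_j M_{ij} v_j with v = (2464, 6959, -6185, -133, -5534, -3243, 1407):
  c_1 = 3·2464 + (-5)·(6959) + (3)·(-6185) + (-1)·(-133) + (-6)·(-5534) + (-4)·(-3243) + 0·1407 = 351
  c_2 = (-2)·(2464) + 2·6959 + (0)·(-6185) + (0)·(-133) + (3)·(-5534) + (-3)·(-3243) + 0·1407 = 2117
  c_3 = 3·2464 + (-5)·(6959) + (2)·(-6185) + (-1)·(-133) + (-6)·(-5534) + (-2)·(-3243) + 0·1407 = 50
  c_4 = (-1)·(2464) + 0·6959 + (-2)·(-6185) + (0)·(-133) + (0)·(-5534) + (3)·(-3243) + 1·1407 = 1584
  c_5 = (-2)·(2464) + 4·6959 + (0)·(-6185) + (1)·(-133) + (5)·(-5534) + (-2)·(-3243) + 0·1407 = 1591
  c_6 = 0·2464 + 0·6959 + (1)·(-6185) + (0)·(-133) + (0)·(-5534) + (-2)·(-3243) + 1·1407 = 1708
  c_7 = 1·2464 + 0·6959 + (2)·(-6185) + (0)·(-133) + (0)·(-5534) + (-4)·(-3243) + (-1)·(1407) = 1659
Writing each c_i in base p = 7:
  c_1 = 351 = 1·7^0 + 1·7^1 + 0·7^2 + 1·7^3
  c_2 = 2117 = 3·7^0 + 1·7^1 + 1·7^2 + 6·7^3
  c_3 = 50 = 1·7^0 + 0·7^1 + 1·7^2
  c_4 = 1584 = 2·7^0 + 2·7^1 + 4·7^2 + 4·7^3
  c_5 = 1591 = 2·7^0 + 3·7^1 + 4·7^2 + 4·7^3
  c_6 = 1708 = 0·7^0 + 6·7^1 + 6·7^2 + 4·7^3
  c_7 = 1659 = 0·7^0 + 6·7^1 + 5·7^2 + 4·7^3
λ_0 = (1, 3, 1, 2, 2, 0, 0)
λ_1 = (1, 1, 0, 2, 3, 6, 6)
λ_2 = (0, 1, 1, 4, 4, 6, 5)
λ_3 = (1, 6, 0, 4, 4, 4, 4)

((1, 3, 1, 2, 2, 0, 0), (1, 1, 0, 2, 3, 6, 6), (0, 1, 1, 4, 4, 6, 5), (1, 6, 0, 4, 4, 4, 4))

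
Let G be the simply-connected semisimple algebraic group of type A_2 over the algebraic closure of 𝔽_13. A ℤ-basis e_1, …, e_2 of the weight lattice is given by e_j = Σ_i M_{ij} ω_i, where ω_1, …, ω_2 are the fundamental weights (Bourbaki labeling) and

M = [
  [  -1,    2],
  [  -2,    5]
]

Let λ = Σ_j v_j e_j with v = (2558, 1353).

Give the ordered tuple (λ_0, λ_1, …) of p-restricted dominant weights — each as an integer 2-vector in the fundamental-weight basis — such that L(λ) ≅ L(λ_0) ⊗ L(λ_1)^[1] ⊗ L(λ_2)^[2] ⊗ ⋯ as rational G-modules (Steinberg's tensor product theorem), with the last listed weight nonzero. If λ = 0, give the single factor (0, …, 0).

Compute c_i = Σ_j M_{ij} v_j with v = (2558, 1353):
  c_1 = (-1)·(2558) + (2)·(1353) = 148
  c_2 = (-2)·(2558) + (5)·(1353) = 1649
Writing each c_i in base p = 13:
  c_1 = 148 = 5·13^0 + 11·13^1
  c_2 = 1649 = 11·13^0 + 9·13^1 + 9·13^2
p-restricted factor λ_0 = (5, 11)
p-restricted factor λ_1 = (11, 9)
p-restricted factor λ_2 = (0, 9)

((5, 11), (11, 9), (0, 9))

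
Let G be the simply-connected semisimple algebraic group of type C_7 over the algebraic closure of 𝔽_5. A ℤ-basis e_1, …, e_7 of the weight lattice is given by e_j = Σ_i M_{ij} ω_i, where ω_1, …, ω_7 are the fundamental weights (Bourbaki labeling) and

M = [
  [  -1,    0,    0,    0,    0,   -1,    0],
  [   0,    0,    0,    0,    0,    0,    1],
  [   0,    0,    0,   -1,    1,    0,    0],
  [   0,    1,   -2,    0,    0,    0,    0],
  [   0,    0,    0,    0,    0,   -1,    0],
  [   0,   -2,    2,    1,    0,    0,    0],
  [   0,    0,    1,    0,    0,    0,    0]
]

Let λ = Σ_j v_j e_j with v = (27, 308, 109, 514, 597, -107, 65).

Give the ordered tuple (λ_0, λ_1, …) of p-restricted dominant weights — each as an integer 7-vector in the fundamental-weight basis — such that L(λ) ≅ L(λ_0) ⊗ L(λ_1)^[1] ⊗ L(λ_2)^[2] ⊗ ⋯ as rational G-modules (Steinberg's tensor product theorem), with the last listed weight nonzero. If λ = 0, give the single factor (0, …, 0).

((0, 0, 3, 0, 2, 1, 4), (1, 3, 1, 3, 1, 3, 1), (3, 2, 3, 3, 4, 4, 4))

ω-coordinates c = M·v, v = (27, 308, 109, 514, 597, -107, 65):
  c_1 = (-1)·(27) + 0·308 + 0·109 + 0·514 + 0·597 + (-1)·(-107) + 0·65 = 80
  c_2 = 0·27 + 0·308 + 0·109 + 0·514 + 0·597 + (0)·(-107) + 1·65 = 65
  c_3 = 0·27 + 0·308 + 0·109 + (-1)·(514) + 1·597 + (0)·(-107) + 0·65 = 83
  c_4 = 0·27 + 1·308 + (-2)·(109) + 0·514 + 0·597 + (0)·(-107) + 0·65 = 90
  c_5 = 0·27 + 0·308 + 0·109 + 0·514 + 0·597 + (-1)·(-107) + 0·65 = 107
  c_6 = 0·27 + (-2)·(308) + 2·109 + 1·514 + 0·597 + (0)·(-107) + 0·65 = 116
  c_7 = 0·27 + 0·308 + 1·109 + 0·514 + 0·597 + (0)·(-107) + 0·65 = 109
Writing each c_i in base p = 5:
  c_1 = 80 = 0·5^0 + 1·5^1 + 3·5^2
  c_2 = 65 = 0·5^0 + 3·5^1 + 2·5^2
  c_3 = 83 = 3·5^0 + 1·5^1 + 3·5^2
  c_4 = 90 = 0·5^0 + 3·5^1 + 3·5^2
  c_5 = 107 = 2·5^0 + 1·5^1 + 4·5^2
  c_6 = 116 = 1·5^0 + 3·5^1 + 4·5^2
  c_7 = 109 = 4·5^0 + 1·5^1 + 4·5^2
p-restricted factor λ_0 = (0, 0, 3, 0, 2, 1, 4)
p-restricted factor λ_1 = (1, 3, 1, 3, 1, 3, 1)
p-restricted factor λ_2 = (3, 2, 3, 3, 4, 4, 4)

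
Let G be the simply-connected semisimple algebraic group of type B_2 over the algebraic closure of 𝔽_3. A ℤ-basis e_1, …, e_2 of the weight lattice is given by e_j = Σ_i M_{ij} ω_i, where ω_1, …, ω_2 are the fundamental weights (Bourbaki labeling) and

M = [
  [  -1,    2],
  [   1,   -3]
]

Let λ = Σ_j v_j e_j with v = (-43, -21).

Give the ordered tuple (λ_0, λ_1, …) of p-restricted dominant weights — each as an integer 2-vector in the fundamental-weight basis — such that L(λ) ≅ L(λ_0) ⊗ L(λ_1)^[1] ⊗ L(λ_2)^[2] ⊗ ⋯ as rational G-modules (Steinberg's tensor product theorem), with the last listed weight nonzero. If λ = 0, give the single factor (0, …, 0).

Compute c_i = Σ_j M_{ij} v_j with v = (-43, -21):
  c_1 = (-1)·(-43) + (2)·(-21) = 1
  c_2 = (1)·(-43) + (-3)·(-21) = 20
p = 3; digits c_i = Σ_j d_{ij}·3^j, 0 ≤ d_{ij} < 3:
  c_1 = 1 = 1·3^0
  c_2 = 20 = 2·3^0 + 0·3^1 + 2·3^2
Factor λ_0 = (1, 2)
Factor λ_1 = (0, 0)
Factor λ_2 = (0, 2)

((1, 2), (0, 0), (0, 2))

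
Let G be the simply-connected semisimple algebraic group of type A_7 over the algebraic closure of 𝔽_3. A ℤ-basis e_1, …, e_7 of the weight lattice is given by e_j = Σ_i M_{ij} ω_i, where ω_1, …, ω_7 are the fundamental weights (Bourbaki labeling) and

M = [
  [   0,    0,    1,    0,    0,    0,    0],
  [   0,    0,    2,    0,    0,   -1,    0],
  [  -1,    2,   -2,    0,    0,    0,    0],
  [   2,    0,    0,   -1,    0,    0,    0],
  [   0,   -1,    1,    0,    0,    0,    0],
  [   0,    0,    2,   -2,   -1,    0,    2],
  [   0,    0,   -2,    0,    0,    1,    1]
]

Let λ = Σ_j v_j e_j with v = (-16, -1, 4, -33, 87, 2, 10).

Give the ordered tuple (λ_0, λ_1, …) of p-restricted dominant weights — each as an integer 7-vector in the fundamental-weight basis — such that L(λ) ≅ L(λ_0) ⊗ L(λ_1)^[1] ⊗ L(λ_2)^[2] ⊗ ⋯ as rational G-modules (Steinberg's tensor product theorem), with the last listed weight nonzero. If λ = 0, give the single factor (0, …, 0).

Change of basis e → ω: c = M·v where v = (-16, -1, 4, -33, 87, 2, 10):
  c_1 = 0*-16 + 0*-1 + 1*4 + 0*-33 + 0*87 + 0*2 + 0*10 = 4
  c_2 = 0*-16 + 0*-1 + 2*4 + 0*-33 + 0*87 + -1*2 + 0*10 = 6
  c_3 = -1*-16 + 2*-1 + -2*4 + 0*-33 + 0*87 + 0*2 + 0*10 = 6
  c_4 = 2*-16 + 0*-1 + 0*4 + -1*-33 + 0*87 + 0*2 + 0*10 = 1
  c_5 = 0*-16 + -1*-1 + 1*4 + 0*-33 + 0*87 + 0*2 + 0*10 = 5
  c_6 = 0*-16 + 0*-1 + 2*4 + -2*-33 + -1*87 + 0*2 + 2*10 = 7
  c_7 = 0*-16 + 0*-1 + -2*4 + 0*-33 + 0*87 + 1*2 + 1*10 = 4
p = 3; digits c_i = Σ_j d_{ij}·3^j, 0 ≤ d_{ij} < 3:
  c_1 = 4 = 1·3^0 + 1·3^1
  c_2 = 6 = 0·3^0 + 2·3^1
  c_3 = 6 = 0·3^0 + 2·3^1
  c_4 = 1 = 1·3^0
  c_5 = 5 = 2·3^0 + 1·3^1
  c_6 = 7 = 1·3^0 + 2·3^1
  c_7 = 4 = 1·3^0 + 1·3^1
λ_0 = (1, 0, 0, 1, 2, 1, 1)
λ_1 = (1, 2, 2, 0, 1, 2, 1)

((1, 0, 0, 1, 2, 1, 1), (1, 2, 2, 0, 1, 2, 1))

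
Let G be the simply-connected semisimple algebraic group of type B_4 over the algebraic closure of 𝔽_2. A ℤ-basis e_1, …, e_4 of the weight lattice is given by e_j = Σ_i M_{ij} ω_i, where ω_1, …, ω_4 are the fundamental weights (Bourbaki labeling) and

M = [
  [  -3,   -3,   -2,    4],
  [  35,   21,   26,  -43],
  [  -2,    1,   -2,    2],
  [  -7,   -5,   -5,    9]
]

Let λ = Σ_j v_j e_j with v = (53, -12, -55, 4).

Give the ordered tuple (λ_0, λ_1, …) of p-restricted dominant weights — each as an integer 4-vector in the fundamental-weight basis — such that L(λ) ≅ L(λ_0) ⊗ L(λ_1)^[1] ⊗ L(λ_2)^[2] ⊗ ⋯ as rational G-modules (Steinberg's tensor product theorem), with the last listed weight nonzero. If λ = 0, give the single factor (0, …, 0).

((1, 1, 0, 0), (1, 0, 0, 0))

Compute c_i = Σ_j M_{ij} v_j with v = (53, -12, -55, 4):
  c_1 = (-3)·(53) + (-3)·(-12) + (-2)·(-55) + (4)·(4) = 3
  c_2 = (35)·(53) + (21)·(-12) + (26)·(-55) + (-43)·(4) = 1
  c_3 = (-2)·(53) + (1)·(-12) + (-2)·(-55) + (2)·(4) = 0
  c_4 = (-7)·(53) + (-5)·(-12) + (-5)·(-55) + (9)·(4) = 0
Writing each c_i in base p = 2:
  c_1 = 3 = 1·2^0 + 1·2^1
  c_2 = 1 = 1·2^0
  c_3 = 0
  c_4 = 0
λ_0 = (1, 1, 0, 0)
λ_1 = (1, 0, 0, 0)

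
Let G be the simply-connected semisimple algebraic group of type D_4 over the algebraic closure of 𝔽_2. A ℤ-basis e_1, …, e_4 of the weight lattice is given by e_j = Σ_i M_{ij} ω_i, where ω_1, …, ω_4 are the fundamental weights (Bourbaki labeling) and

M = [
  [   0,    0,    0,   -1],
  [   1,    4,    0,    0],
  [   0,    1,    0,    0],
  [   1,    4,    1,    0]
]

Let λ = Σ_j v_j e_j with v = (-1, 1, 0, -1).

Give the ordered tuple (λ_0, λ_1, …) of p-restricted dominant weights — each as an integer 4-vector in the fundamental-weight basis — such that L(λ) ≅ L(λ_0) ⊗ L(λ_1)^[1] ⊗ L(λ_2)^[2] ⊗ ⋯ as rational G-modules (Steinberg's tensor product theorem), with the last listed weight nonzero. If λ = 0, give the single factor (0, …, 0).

In the fundamental-weight basis, λ has coordinates c = M·v (v = (-1, 1, 0, -1)):
  c_1 = (0)·(-1) + (0)·(1) + (0)·(0) + (-1)·(-1) = 1
  c_2 = (1)·(-1) + (4)·(1) + (0)·(0) + (0)·(-1) = 3
  c_3 = (0)·(-1) + (1)·(1) + (0)·(0) + (0)·(-1) = 1
  c_4 = (1)·(-1) + (4)·(1) + (1)·(0) + (0)·(-1) = 3
p = 2; digits c_i = Σ_j d_{ij}·2^j, 0 ≤ d_{ij} < 2:
  c_1 = 1 = 1·2^0
  c_2 = 3 = 1·2^0 + 1·2^1
  c_3 = 1 = 1·2^0
  c_4 = 3 = 1·2^0 + 1·2^1
p-restricted factor λ_0 = (1, 1, 1, 1)
p-restricted factor λ_1 = (0, 1, 0, 1)

((1, 1, 1, 1), (0, 1, 0, 1))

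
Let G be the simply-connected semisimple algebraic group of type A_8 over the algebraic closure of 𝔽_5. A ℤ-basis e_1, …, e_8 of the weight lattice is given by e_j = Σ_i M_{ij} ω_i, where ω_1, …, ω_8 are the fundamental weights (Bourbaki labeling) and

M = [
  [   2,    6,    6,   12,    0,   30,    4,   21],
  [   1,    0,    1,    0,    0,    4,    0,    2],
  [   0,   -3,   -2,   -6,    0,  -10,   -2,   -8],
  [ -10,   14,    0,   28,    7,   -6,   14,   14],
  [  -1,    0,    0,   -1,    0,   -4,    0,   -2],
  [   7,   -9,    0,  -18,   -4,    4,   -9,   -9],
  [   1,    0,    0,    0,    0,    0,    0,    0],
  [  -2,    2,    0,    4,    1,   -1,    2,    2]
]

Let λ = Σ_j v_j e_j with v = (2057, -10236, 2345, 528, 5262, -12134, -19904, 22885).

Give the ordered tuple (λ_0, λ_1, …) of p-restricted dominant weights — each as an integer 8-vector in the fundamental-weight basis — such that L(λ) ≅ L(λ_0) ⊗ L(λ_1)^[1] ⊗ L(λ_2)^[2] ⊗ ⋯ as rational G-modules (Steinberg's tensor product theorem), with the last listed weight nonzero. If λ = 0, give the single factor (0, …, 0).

((3, 1, 3, 2, 1, 1, 2, 4), (0, 2, 3, 1, 1, 1, 1, 1), (2, 0, 1, 1, 2, 4, 2, 0), (0, 3, 2, 3, 1, 4, 1, 2), (0, 2, 1, 3, 0, 0, 3, 1))

Compute c_i = Σ_j M_{ij} v_j with v = (2057, -10236, 2345, 528, 5262, -12134, -19904, 22885):
  c_1 = 2*2057 + 6*-10236 + 6*2345 + 12*528 + 0*5262 + 30*-12134 + 4*-19904 + 21*22885 = 53
  c_2 = 1*2057 + 0*-10236 + 1*2345 + 0*528 + 0*5262 + 4*-12134 + 0*-19904 + 2*22885 = 1636
  c_3 = 0*2057 + -3*-10236 + -2*2345 + -6*528 + 0*5262 + -10*-12134 + -2*-19904 + -8*22885 = 918
  c_4 = -10*2057 + 14*-10236 + 0*2345 + 28*528 + 7*5262 + -6*-12134 + 14*-19904 + 14*22885 = 2282
  c_5 = -1*2057 + 0*-10236 + 0*2345 + -1*528 + 0*5262 + -4*-12134 + 0*-19904 + -2*22885 = 181
  c_6 = 7*2057 + -9*-10236 + 0*2345 + -18*528 + -4*5262 + 4*-12134 + -9*-19904 + -9*22885 = 606
  c_7 = 1*2057 + 0*-10236 + 0*2345 + 0*528 + 0*5262 + 0*-12134 + 0*-19904 + 0*22885 = 2057
  c_8 = -2*2057 + 2*-10236 + 0*2345 + 4*528 + 1*5262 + -1*-12134 + 2*-19904 + 2*22885 = 884
Base-5 expansion of each c_i:
  c_1 = 53 = 3·5^0 + 0·5^1 + 2·5^2
  c_2 = 1636 = 1·5^0 + 2·5^1 + 0·5^2 + 3·5^3 + 2·5^4
  c_3 = 918 = 3·5^0 + 3·5^1 + 1·5^2 + 2·5^3 + 1·5^4
  c_4 = 2282 = 2·5^0 + 1·5^1 + 1·5^2 + 3·5^3 + 3·5^4
  c_5 = 181 = 1·5^0 + 1·5^1 + 2·5^2 + 1·5^3
  c_6 = 606 = 1·5^0 + 1·5^1 + 4·5^2 + 4·5^3
  c_7 = 2057 = 2·5^0 + 1·5^1 + 2·5^2 + 1·5^3 + 3·5^4
  c_8 = 884 = 4·5^0 + 1·5^1 + 0·5^2 + 2·5^3 + 1·5^4
Factor λ_0 = (3, 1, 3, 2, 1, 1, 2, 4)
Factor λ_1 = (0, 2, 3, 1, 1, 1, 1, 1)
Factor λ_2 = (2, 0, 1, 1, 2, 4, 2, 0)
Factor λ_3 = (0, 3, 2, 3, 1, 4, 1, 2)
Factor λ_4 = (0, 2, 1, 3, 0, 0, 3, 1)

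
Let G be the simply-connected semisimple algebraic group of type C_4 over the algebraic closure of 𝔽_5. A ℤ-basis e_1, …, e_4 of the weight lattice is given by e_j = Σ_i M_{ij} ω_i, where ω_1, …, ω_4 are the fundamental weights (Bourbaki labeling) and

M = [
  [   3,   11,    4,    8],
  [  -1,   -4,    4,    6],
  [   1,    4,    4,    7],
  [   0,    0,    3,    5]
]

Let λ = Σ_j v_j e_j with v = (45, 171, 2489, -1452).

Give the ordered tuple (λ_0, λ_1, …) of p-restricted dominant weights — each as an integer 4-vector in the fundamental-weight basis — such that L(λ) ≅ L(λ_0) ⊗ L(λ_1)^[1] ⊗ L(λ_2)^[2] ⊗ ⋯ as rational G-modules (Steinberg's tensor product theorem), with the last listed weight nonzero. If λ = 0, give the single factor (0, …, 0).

((1, 0, 1, 2), (1, 3, 4, 1), (4, 0, 0, 3), (2, 4, 4, 1))

ω-coordinates c = M·v, v = (45, 171, 2489, -1452):
  c_1 = 3*45 + 11*171 + 4*2489 + 8*-1452 = 356
  c_2 = -1*45 + -4*171 + 4*2489 + 6*-1452 = 515
  c_3 = 1*45 + 4*171 + 4*2489 + 7*-1452 = 521
  c_4 = 0*45 + 0*171 + 3*2489 + 5*-1452 = 207
Expand coordinatewise in base 5:
  c_1 = 356 = 1·5^0 + 1·5^1 + 4·5^2 + 2·5^3
  c_2 = 515 = 0·5^0 + 3·5^1 + 0·5^2 + 4·5^3
  c_3 = 521 = 1·5^0 + 4·5^1 + 0·5^2 + 4·5^3
  c_4 = 207 = 2·5^0 + 1·5^1 + 3·5^2 + 1·5^3
p-restricted factor λ_0 = (1, 0, 1, 2)
p-restricted factor λ_1 = (1, 3, 4, 1)
p-restricted factor λ_2 = (4, 0, 0, 3)
p-restricted factor λ_3 = (2, 4, 4, 1)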